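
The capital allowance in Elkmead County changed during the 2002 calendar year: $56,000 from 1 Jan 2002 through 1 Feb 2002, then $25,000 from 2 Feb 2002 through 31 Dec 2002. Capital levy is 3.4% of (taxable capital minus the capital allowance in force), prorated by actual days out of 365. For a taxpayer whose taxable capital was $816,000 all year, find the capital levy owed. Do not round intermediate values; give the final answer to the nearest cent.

$26,801.59

1 Jan – 1 Feb 2002: 32 days, exemption $56,000 → ($816,000 − $56,000) × 3.4% × 32/365 = $2,265.4247
2 Feb – 31 Dec 2002: 333 days, exemption $25,000 → ($816,000 − $25,000) × 3.4% × 333/365 = $24,536.1699
Total = $26,801.5945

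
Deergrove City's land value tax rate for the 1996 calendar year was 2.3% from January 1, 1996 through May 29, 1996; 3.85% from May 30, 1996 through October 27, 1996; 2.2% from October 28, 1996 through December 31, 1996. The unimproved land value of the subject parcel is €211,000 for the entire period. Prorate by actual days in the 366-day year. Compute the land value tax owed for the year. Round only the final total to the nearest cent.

€6,164.83

January 1 – May 29, 1996: 150 days at 2.3% → €211,000 × 2.3% × 150/366 = €1,988.9344
May 30 – October 27, 1996: 151 days at 3.85% → €211,000 × 3.85% × 151/366 = €3,351.4986
October 28 – December 31, 1996: 65 days at 2.2% → €211,000 × 2.2% × 65/366 = €824.3989
Total = €6,164.8320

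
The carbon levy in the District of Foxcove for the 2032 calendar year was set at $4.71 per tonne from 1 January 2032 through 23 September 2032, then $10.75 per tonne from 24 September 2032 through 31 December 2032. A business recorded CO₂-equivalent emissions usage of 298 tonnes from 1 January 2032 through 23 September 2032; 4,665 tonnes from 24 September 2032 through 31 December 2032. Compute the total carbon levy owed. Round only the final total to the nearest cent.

$51,552.33

1 January – 23 September 2032: 298 tonnes at $4.71/tonne → $1,403.58
24 September – 31 December 2032: 4,665 tonnes at $10.75/tonne → $50,148.75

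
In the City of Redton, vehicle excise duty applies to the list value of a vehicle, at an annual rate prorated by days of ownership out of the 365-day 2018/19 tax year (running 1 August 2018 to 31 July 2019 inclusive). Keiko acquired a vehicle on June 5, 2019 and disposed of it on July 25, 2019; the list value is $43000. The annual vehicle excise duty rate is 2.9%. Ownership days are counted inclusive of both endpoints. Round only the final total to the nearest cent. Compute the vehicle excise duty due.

Days held (June 5 – July 25, 2019): 51 out of 365
Tax = $43000 × 2.9% × 51/365 = $174.2384

$174.24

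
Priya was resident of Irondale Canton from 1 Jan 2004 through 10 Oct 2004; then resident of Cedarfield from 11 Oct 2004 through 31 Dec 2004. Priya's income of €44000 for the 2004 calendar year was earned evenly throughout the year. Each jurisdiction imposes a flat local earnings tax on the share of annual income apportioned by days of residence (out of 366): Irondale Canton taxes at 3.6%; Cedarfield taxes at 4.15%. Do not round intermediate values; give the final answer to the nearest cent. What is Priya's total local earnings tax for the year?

€1638.22

Irondale Canton, 1 Jan – 10 Oct 2004: 284 days → €44000 × 3.6% × 284/366 = €1229.1148
Cedarfield, 11 Oct – 31 Dec 2004: 82 days → €44000 × 4.15% × 82/366 = €409.1038
Total = €1638.2186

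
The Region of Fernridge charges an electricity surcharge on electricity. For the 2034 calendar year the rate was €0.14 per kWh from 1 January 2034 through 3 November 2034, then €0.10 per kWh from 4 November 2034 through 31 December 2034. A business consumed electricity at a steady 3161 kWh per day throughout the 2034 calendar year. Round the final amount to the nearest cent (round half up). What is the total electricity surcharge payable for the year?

€154,193.58

1 January – 3 November 2034: 307 days × 3161 kWh/day = 970,427 kWh at €0.14/kWh → €135,859.78
4 November – 31 December 2034: 58 days × 3161 kWh/day = 183,338 kWh at €0.10/kWh → €18,333.80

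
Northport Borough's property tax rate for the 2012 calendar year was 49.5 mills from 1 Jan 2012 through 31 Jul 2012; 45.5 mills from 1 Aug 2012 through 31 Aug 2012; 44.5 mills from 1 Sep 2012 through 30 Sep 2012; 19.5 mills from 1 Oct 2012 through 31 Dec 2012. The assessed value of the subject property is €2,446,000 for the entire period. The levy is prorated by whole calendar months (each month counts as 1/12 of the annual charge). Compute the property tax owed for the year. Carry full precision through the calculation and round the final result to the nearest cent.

€100,897.50

1 Jan – 31 Jul 2012: 7 months at 49.5 mills → €2,446,000 × 4.95% × 7/12 = €70,628.2500
1 Aug – 31 Aug 2012: 1 month at 45.5 mills → €2,446,000 × 4.55% × 1/12 = €9,274.4167
1 Sep – 30 Sep 2012: 1 month at 44.5 mills → €2,446,000 × 4.45% × 1/12 = €9,070.5833
1 Oct – 31 Dec 2012: 3 months at 19.5 mills → €2,446,000 × 1.95% × 3/12 = €11,924.2500
Total = €100,897.5000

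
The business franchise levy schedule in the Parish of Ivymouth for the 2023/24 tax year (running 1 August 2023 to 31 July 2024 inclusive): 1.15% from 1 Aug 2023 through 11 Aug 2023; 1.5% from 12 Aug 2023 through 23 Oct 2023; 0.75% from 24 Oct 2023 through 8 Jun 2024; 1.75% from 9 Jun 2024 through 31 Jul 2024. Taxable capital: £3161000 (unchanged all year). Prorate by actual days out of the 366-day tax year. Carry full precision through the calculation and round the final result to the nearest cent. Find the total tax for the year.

1 Aug – 11 Aug 2023: 11 days at 1.15% → £3161000 × 1.15% × 11/366 = £1092.5314
12 Aug – 23 Oct 2023: 73 days at 1.5% → £3161000 × 1.5% × 73/366 = £9457.0902
24 Oct 2023 – 8 Jun 2024: 229 days at 0.75% → £3161000 × 0.75% × 229/366 = £14833.3811
9 Jun – 31 Jul 2024: 53 days at 1.75% → £3161000 × 1.75% × 53/366 = £8010.4577
Total = £33393.4604

£33393.46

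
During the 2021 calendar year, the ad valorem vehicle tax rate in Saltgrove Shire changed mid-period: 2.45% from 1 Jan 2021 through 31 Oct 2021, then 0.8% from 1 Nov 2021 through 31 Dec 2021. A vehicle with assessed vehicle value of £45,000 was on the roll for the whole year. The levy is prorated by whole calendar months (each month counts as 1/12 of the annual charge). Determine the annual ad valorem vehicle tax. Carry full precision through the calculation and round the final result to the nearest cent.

1 Jan – 31 Oct 2021: 10 months at 2.45% → £45,000 × 2.45% × 10/12 = £918.7500
1 Nov – 31 Dec 2021: 2 months at 0.8% → £45,000 × 0.8% × 2/12 = £60.0000
Total = £978.7500

£978.75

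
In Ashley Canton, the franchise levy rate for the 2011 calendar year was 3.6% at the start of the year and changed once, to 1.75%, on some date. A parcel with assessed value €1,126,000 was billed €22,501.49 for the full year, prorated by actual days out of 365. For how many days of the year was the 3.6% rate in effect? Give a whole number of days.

Let d = days at the first rate; then 365 − d days at the second rate.
€1,126,000 × [3.6%·d + 1.75%·(365−d)] / 365 = €22,501.49
Solving gives d = 49, so the new rate took effect on 19 Feb 2011.

49 days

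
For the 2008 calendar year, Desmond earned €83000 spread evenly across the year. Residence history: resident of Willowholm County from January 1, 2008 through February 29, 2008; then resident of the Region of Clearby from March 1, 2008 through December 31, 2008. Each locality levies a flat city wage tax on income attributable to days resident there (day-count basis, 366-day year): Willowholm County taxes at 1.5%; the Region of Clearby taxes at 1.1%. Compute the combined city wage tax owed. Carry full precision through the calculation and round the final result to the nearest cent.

€967.43

Willowholm County, January 1 – February 29, 2008: 60 days → €83000 × 1.5% × 60/366 = €204.0984
The Region of Clearby, March 1 – December 31, 2008: 306 days → €83000 × 1.1% × 306/366 = €763.3279
Total = €967.4262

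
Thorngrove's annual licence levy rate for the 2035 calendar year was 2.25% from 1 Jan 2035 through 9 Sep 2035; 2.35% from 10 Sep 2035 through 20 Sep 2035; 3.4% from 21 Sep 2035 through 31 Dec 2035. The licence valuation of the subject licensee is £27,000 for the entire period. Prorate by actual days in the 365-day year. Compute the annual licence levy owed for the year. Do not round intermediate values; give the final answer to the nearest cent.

1 Jan – 9 Sep 2035: 252 days at 2.25% → £27,000 × 2.25% × 252/365 = £419.4247
10 Sep – 20 Sep 2035: 11 days at 2.35% → £27,000 × 2.35% × 11/365 = £19.1219
21 Sep – 31 Dec 2035: 102 days at 3.4% → £27,000 × 3.4% × 102/365 = £256.5370
Total = £695.0836

£695.08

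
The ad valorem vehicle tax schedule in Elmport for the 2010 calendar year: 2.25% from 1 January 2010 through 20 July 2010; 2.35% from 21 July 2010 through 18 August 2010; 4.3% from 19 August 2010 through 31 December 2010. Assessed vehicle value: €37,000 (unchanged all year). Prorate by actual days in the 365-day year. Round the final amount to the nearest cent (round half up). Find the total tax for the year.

1 January – 20 July 2010: 201 days at 2.25% → €37,000 × 2.25% × 201/365 = €458.4452
21 July – 18 August 2010: 29 days at 2.35% → €37,000 × 2.35% × 29/365 = €69.0836
19 August – 31 December 2010: 135 days at 4.3% → €37,000 × 4.3% × 135/365 = €588.4521
Total = €1,115.9808

€1,115.98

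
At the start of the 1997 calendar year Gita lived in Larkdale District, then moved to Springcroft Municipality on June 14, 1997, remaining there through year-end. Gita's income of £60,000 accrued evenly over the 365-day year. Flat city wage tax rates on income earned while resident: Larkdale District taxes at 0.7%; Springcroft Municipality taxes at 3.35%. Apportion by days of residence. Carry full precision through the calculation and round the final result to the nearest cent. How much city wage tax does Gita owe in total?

Larkdale District, January 1 – June 13, 1997: 164 days → £60,000 × 0.7% × 164/365 = £188.7123
Springcroft Municipality, June 14 – December 31, 1997: 201 days → £60,000 × 3.35% × 201/365 = £1,106.8767
Total = £1,295.5890

£1,295.59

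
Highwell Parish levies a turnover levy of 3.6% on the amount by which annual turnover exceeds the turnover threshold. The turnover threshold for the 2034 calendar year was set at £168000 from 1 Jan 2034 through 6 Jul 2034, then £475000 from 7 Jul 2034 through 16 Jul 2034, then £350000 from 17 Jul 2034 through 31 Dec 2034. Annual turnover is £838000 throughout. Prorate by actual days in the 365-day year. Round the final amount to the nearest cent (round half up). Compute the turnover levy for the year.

1 Jan – 6 Jul 2034: 187 days, exemption £168000 → (£838000 − £168000) × 3.6% × 187/365 = £12357.3699
7 Jul – 16 Jul 2034: 10 days, exemption £475000 → (£838000 − £475000) × 3.6% × 10/365 = £358.0274
17 Jul – 31 Dec 2034: 168 days, exemption £350000 → (£838000 − £350000) × 3.6% × 168/365 = £8086.0932
Total = £20801.4904

£20801.49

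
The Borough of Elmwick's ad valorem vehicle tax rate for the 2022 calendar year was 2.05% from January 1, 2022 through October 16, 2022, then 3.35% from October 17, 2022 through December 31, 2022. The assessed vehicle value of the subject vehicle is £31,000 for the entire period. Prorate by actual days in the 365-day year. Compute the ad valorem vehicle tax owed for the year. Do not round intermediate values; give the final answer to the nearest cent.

£719.41

January 1 – October 16, 2022: 289 days at 2.05% → £31,000 × 2.05% × 289/365 = £503.1767
October 17 – December 31, 2022: 76 days at 3.35% → £31,000 × 3.35% × 76/365 = £216.2356
Total = £719.4123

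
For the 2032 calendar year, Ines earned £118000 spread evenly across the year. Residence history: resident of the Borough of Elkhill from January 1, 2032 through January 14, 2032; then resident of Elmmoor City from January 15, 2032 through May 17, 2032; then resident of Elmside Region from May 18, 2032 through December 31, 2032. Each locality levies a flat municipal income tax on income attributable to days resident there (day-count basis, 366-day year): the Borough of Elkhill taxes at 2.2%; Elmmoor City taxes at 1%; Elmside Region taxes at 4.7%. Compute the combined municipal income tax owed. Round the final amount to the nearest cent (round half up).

£3953.97

The Borough of Elkhill, January 1 – January 14, 2032: 14 days → £118000 × 2.2% × 14/366 = £99.3005
Elmmoor City, January 15 – May 17, 2032: 124 days → £118000 × 1% × 124/366 = £399.7814
Elmside Region, May 18 – December 31, 2032: 228 days → £118000 × 4.7% × 228/366 = £3454.8852
Total = £3953.9672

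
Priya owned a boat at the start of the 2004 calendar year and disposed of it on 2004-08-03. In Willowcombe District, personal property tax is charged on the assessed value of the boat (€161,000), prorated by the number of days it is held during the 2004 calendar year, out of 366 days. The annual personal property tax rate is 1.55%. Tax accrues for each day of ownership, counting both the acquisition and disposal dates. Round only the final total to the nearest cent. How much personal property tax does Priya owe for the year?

Days held (2004-01-01 to 2004-08-03): 216 out of 366
Tax = €161,000 × 1.55% × 216/366 = €1,472.7541

€1,472.75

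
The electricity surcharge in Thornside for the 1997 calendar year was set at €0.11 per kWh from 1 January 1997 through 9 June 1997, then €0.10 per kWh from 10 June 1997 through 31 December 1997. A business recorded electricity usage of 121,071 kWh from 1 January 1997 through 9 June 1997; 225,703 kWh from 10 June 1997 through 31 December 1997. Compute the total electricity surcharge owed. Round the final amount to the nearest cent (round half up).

€35,888.11

1 January – 9 June 1997: 121,071 kWh at €0.11/kWh → €13,317.81
10 June – 31 December 1997: 225,703 kWh at €0.10/kWh → €22,570.30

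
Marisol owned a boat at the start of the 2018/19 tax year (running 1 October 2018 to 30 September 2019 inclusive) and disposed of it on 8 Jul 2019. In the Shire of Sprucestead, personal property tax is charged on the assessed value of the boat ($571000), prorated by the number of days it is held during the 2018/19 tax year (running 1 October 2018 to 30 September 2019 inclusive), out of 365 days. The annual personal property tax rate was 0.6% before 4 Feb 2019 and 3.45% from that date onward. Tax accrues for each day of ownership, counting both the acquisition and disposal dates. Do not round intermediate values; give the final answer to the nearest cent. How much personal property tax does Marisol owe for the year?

$9548.22

1 Oct 2018 – 3 Feb 2019: 126 days at 0.6% → $571000 × 0.6% × 126/365 = $1182.6740
4 Feb – 8 Jul 2019: 155 days at 3.45% → $571000 × 3.45% × 155/365 = $8365.5411
Total = $9548.2151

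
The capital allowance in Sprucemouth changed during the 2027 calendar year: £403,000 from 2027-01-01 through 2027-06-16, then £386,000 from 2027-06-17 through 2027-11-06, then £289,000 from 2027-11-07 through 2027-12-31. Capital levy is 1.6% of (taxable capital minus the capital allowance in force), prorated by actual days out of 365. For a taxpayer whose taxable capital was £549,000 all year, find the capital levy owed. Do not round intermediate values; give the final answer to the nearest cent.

2027-01-01 to 2027-06-16: 167 days, exemption £403,000 → (£549,000 − £403,000) × 1.6% × 167/365 = £1,068.8000
2027-06-17 to 2027-11-06: 143 days, exemption £386,000 → (£549,000 − £386,000) × 1.6% × 143/365 = £1,021.7644
2027-11-07 to 2027-12-31: 55 days, exemption £289,000 → (£549,000 − £289,000) × 1.6% × 55/365 = £626.8493
Total = £2,717.4137

£2,717.41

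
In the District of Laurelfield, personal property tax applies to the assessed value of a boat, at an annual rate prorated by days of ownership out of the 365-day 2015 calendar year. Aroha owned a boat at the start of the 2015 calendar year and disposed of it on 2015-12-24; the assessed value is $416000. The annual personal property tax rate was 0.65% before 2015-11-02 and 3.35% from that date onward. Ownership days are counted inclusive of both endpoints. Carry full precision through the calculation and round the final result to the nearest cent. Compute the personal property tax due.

$4283.09

2015-01-01 to 2015-11-01: 305 days at 0.65% → $416000 × 0.65% × 305/365 = $2259.5068
2015-11-02 to 2015-12-24: 53 days at 3.35% → $416000 × 3.35% × 53/365 = $2023.5836
Total = $4283.0904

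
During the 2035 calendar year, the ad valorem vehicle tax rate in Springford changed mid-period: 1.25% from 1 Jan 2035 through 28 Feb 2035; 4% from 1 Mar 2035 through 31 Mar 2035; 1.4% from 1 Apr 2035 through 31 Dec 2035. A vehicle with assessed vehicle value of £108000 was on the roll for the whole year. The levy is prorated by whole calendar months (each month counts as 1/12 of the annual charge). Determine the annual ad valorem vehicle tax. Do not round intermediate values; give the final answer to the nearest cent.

£1719.00

1 Jan – 28 Feb 2035: 2 months at 1.25% → £108000 × 1.25% × 2/12 = £225.0000
1 Mar – 31 Mar 2035: 1 month at 4% → £108000 × 4% × 1/12 = £360.0000
1 Apr – 31 Dec 2035: 9 months at 1.4% → £108000 × 1.4% × 9/12 = £1134.0000
Total = £1719.0000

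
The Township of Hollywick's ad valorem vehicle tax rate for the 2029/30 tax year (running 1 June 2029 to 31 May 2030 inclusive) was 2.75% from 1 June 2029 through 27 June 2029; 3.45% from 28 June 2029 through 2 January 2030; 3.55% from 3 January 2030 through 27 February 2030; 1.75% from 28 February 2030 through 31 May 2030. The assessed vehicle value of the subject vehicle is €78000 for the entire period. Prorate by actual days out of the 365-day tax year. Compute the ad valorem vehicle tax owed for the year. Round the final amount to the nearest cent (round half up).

1 June – 27 June 2029: 27 days at 2.75% → €78000 × 2.75% × 27/365 = €158.6712
28 June 2029 – 2 January 2030: 189 days at 3.45% → €78000 × 3.45% × 189/365 = €1393.4219
3 January – 27 February 2030: 56 days at 3.55% → €78000 × 3.55% × 56/365 = €424.8329
28 February – 31 May 2030: 93 days at 1.75% → €78000 × 1.75% × 93/365 = €347.7945
Total = €2324.7205

€2324.72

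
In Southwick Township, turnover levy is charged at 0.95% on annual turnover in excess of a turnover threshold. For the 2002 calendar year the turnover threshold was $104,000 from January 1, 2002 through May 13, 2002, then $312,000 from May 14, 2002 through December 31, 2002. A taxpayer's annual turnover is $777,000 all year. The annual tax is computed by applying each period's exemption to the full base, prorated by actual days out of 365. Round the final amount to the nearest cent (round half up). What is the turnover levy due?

January 1 – May 13, 2002: 133 days, exemption $104,000 → ($777,000 − $104,000) × 0.95% × 133/365 = $2,329.6863
May 14 – December 31, 2002: 232 days, exemption $312,000 → ($777,000 − $312,000) × 0.95% × 232/365 = $2,807.8356
Total = $5,137.5219

$5,137.52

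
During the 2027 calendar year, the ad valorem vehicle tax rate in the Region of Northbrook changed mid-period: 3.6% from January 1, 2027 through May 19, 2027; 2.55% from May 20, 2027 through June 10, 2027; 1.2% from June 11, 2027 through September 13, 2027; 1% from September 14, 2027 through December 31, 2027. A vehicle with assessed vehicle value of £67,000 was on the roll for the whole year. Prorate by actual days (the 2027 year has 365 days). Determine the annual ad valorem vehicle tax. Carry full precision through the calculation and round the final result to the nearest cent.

£1,430.86

January 1 – May 19, 2027: 139 days at 3.6% → £67,000 × 3.6% × 139/365 = £918.5425
May 20 – June 10, 2027: 22 days at 2.55% → £67,000 × 2.55% × 22/365 = £102.9781
June 11 – September 13, 2027: 95 days at 1.2% → £67,000 × 1.2% × 95/365 = £209.2603
September 14 – December 31, 2027: 109 days at 1% → £67,000 × 1% × 109/365 = £200.0822
Total = £1,430.8630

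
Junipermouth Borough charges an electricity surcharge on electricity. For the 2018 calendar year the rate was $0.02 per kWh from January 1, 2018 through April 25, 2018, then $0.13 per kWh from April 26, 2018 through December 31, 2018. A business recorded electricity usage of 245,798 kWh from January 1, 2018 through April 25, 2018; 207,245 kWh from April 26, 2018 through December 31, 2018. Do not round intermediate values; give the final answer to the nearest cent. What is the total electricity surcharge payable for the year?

January 1 – April 25, 2018: 245,798 kWh at $0.02/kWh → $4915.96
April 26 – December 31, 2018: 207,245 kWh at $0.13/kWh → $26941.85

$31857.81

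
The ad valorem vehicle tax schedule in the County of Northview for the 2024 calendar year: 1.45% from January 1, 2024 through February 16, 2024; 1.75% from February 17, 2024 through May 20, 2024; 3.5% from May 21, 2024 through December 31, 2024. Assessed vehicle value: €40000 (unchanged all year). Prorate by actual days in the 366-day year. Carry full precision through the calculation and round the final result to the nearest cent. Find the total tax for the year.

January 1 – February 16, 2024: 47 days at 1.45% → €40000 × 1.45% × 47/366 = €74.4809
February 17 – May 20, 2024: 94 days at 1.75% → €40000 × 1.75% × 94/366 = €179.7814
May 21 – December 31, 2024: 225 days at 3.5% → €40000 × 3.5% × 225/366 = €860.6557
Total = €1114.9180

€1114.92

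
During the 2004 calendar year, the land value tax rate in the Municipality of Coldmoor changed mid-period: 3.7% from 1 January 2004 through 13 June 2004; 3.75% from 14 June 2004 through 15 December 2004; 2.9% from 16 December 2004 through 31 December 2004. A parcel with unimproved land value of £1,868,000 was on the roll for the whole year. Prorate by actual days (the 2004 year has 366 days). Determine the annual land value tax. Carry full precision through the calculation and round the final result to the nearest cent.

£68,934.81

1 January – 13 June 2004: 165 days at 3.7% → £1,868,000 × 3.7% × 165/366 = £31,158.8525
14 June – 15 December 2004: 185 days at 3.75% → £1,868,000 × 3.75% × 185/366 = £35,407.7869
16 December – 31 December 2004: 16 days at 2.9% → £1,868,000 × 2.9% × 16/366 = £2,368.1749
Total = £68,934.8142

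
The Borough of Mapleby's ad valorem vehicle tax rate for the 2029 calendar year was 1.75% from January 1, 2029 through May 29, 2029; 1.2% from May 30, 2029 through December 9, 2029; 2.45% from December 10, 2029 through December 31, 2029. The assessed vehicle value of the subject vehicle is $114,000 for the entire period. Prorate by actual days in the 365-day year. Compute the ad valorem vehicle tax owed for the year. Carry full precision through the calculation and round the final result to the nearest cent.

January 1 – May 29, 2029: 149 days at 1.75% → $114,000 × 1.75% × 149/365 = $814.3973
May 30 – December 9, 2029: 194 days at 1.2% → $114,000 × 1.2% × 194/365 = $727.1014
December 10 – December 31, 2029: 22 days at 2.45% → $114,000 × 2.45% × 22/365 = $168.3452
Total = $1,709.8438

$1,709.84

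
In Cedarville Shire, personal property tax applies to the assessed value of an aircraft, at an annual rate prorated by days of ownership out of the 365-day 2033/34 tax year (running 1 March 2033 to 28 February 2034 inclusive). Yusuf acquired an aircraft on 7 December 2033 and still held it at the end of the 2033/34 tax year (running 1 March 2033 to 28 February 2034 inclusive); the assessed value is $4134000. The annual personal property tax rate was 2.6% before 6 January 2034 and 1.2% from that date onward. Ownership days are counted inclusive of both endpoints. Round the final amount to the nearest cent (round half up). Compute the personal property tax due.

7 December 2033 – 5 January 2034: 30 days at 2.6% → $4134000 × 2.6% × 30/365 = $8834.3014
6 January – 28 February 2034: 54 days at 1.2% → $4134000 × 1.2% × 54/365 = $7339.2658
Total = $16173.5671

$16173.57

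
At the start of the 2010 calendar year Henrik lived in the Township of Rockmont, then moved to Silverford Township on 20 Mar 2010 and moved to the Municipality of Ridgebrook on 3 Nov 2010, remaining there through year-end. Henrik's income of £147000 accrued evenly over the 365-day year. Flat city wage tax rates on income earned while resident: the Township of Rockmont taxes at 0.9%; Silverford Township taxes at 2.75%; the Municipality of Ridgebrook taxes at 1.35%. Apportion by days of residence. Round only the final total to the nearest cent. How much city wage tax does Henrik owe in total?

£3128.68

The Township of Rockmont, 1 Jan – 19 Mar 2010: 78 days → £147000 × 0.9% × 78/365 = £282.7233
Silverford Township, 20 Mar – 2 Nov 2010: 228 days → £147000 × 2.75% × 228/365 = £2525.1781
The Municipality of Ridgebrook, 3 Nov – 31 Dec 2010: 59 days → £147000 × 1.35% × 59/365 = £320.7822
Total = £3128.6836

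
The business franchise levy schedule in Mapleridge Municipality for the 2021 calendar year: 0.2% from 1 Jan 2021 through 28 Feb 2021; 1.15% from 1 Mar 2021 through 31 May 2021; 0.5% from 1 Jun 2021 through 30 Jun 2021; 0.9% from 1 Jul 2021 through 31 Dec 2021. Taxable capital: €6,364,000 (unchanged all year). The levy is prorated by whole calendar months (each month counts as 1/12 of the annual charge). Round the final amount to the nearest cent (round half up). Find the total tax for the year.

€51,707.50

1 Jan – 28 Feb 2021: 2 months at 0.2% → €6,364,000 × 0.2% × 2/12 = €2,121.3333
1 Mar – 31 May 2021: 3 months at 1.15% → €6,364,000 × 1.15% × 3/12 = €18,296.5000
1 Jun – 30 Jun 2021: 1 month at 0.5% → €6,364,000 × 0.5% × 1/12 = €2,651.6667
1 Jul – 31 Dec 2021: 6 months at 0.9% → €6,364,000 × 0.9% × 6/12 = €28,638.0000
Total = €51,707.5000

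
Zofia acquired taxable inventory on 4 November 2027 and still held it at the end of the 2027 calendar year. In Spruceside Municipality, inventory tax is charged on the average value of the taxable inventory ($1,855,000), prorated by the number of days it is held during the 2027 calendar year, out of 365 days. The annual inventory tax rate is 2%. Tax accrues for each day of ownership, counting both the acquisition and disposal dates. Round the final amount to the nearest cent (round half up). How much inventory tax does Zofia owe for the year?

$5,895.34

Days held (4 November – 31 December 2027): 58 out of 365
Tax = $1,855,000 × 2% × 58/365 = $5,895.3425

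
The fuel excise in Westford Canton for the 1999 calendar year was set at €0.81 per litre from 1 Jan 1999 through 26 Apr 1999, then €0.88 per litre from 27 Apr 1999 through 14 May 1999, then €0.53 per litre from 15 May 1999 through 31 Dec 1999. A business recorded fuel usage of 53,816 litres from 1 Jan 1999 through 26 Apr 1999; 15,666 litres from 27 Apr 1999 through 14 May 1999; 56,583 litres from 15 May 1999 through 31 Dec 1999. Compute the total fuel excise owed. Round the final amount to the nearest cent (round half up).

€87,366.03

1 Jan – 26 Apr 1999: 53,816 litres at €0.81/litre → €43,590.96
27 Apr – 14 May 1999: 15,666 litres at €0.88/litre → €13,786.08
15 May – 31 Dec 1999: 56,583 litres at €0.53/litre → €29,988.99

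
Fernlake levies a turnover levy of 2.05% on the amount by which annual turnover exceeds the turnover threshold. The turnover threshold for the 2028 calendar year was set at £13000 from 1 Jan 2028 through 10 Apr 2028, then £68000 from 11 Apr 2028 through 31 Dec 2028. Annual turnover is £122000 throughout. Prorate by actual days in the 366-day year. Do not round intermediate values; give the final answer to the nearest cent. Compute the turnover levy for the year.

1 Jan – 10 Apr 2028: 101 days, exemption £13000 → (£122000 − £13000) × 2.05% × 101/366 = £616.6243
11 Apr – 31 Dec 2028: 265 days, exemption £68000 → (£122000 − £68000) × 2.05% × 265/366 = £801.5164
Total = £1418.1407

£1418.14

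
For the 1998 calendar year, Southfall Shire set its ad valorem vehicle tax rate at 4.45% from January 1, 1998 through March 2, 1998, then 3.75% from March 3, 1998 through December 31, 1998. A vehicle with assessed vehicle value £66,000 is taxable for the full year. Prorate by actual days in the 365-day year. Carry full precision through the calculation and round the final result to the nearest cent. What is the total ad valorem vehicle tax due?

January 1 – March 2, 1998: 61 days at 4.45% → £66,000 × 4.45% × 61/365 = £490.8411
March 3 – December 31, 1998: 304 days at 3.75% → £66,000 × 3.75% × 304/365 = £2,061.3699
Total = £2,552.2110

£2,552.21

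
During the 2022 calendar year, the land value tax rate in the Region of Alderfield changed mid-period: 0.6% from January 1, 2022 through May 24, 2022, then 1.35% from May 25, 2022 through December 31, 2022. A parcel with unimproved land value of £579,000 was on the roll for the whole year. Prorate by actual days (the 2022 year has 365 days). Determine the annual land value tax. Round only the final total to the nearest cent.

£6,103.29

January 1 – May 24, 2022: 144 days at 0.6% → £579,000 × 0.6% × 144/365 = £1,370.5644
May 25 – December 31, 2022: 221 days at 1.35% → £579,000 × 1.35% × 221/365 = £4,732.7301
Total = £6,103.2945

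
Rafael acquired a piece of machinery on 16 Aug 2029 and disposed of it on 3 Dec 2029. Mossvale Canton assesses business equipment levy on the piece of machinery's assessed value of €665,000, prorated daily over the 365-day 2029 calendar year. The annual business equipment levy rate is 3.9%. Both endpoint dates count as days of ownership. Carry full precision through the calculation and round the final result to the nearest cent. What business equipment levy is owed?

Days held (16 Aug – 3 Dec 2029): 110 out of 365
Tax = €665,000 × 3.9% × 110/365 = €7,816.0274

€7,816.03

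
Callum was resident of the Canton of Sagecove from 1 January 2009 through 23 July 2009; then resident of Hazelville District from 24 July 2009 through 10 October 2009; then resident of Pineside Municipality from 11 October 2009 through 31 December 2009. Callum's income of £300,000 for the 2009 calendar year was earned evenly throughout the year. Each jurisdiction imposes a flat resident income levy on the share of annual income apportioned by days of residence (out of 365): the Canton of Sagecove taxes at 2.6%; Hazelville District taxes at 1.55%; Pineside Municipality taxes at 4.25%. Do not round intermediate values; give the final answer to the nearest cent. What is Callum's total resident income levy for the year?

The Canton of Sagecove, 1 January – 23 July 2009: 204 days → £300,000 × 2.6% × 204/365 = £4,359.4521
Hazelville District, 24 July – 10 October 2009: 79 days → £300,000 × 1.55% × 79/365 = £1,006.4384
Pineside Municipality, 11 October – 31 December 2009: 82 days → £300,000 × 4.25% × 82/365 = £2,864.3836
Total = £8,230.2740

£8,230.27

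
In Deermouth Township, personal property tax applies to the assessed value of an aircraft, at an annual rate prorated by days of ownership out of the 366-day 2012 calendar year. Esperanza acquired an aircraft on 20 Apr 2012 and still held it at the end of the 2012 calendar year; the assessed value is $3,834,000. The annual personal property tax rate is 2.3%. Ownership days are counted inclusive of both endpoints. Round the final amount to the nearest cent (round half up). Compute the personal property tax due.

$61,679.21

Days held (20 Apr – 31 Dec 2012): 256 out of 366
Tax = $3,834,000 × 2.3% × 256/366 = $61,679.2131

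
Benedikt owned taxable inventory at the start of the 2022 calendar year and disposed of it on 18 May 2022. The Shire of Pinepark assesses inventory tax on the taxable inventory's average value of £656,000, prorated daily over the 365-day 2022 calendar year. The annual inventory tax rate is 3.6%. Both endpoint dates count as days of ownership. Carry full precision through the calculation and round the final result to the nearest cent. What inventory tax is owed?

£8,928.79

Days held (1 January – 18 May 2022): 138 out of 365
Tax = £656,000 × 3.6% × 138/365 = £8,928.7890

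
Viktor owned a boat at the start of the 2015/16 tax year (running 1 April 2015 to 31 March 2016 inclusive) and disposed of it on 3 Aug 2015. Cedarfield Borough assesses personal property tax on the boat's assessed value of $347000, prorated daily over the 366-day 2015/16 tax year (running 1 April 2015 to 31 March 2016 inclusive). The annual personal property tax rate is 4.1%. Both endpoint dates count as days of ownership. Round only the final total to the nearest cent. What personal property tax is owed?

Days held (1 Apr – 3 Aug 2015): 125 out of 366
Tax = $347000 × 4.1% × 125/366 = $4858.9481

$4858.95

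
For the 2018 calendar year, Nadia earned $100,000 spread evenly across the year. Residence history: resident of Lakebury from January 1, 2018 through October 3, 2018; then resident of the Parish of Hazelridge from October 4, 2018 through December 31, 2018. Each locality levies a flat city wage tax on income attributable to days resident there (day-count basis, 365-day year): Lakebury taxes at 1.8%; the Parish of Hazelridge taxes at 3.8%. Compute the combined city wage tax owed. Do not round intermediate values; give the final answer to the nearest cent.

$2,287.67

Lakebury, January 1 – October 3, 2018: 276 days → $100,000 × 1.8% × 276/365 = $1,361.0959
The Parish of Hazelridge, October 4 – December 31, 2018: 89 days → $100,000 × 3.8% × 89/365 = $926.5753
Total = $2,287.6712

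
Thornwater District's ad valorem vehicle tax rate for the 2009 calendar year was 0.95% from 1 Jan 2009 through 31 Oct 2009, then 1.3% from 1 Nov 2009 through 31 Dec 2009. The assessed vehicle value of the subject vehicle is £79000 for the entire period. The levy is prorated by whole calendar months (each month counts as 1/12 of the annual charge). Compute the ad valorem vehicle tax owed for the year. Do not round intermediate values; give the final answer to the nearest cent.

£796.58

1 Jan – 31 Oct 2009: 10 months at 0.95% → £79000 × 0.95% × 10/12 = £625.4167
1 Nov – 31 Dec 2009: 2 months at 1.3% → £79000 × 1.3% × 2/12 = £171.1667
Total = £796.5833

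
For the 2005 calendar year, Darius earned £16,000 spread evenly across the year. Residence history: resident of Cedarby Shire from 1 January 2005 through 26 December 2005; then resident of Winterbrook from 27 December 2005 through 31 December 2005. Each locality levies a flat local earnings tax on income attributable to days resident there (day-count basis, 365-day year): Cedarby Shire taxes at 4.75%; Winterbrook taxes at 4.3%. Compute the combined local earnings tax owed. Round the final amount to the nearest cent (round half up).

£759.01

Cedarby Shire, 1 January – 26 December 2005: 360 days → £16,000 × 4.75% × 360/365 = £749.5890
Winterbrook, 27 December – 31 December 2005: 5 days → £16,000 × 4.3% × 5/365 = £9.4247
Total = £759.0137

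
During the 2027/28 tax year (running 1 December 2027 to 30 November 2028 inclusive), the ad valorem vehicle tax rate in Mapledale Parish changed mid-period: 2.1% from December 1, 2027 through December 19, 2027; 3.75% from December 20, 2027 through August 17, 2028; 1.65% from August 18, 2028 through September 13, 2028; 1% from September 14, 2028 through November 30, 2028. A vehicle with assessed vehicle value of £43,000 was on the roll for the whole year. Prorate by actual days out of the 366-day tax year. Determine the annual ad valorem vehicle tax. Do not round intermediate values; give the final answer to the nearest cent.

£1,257.05

December 1 – December 19, 2027: 19 days at 2.1% → £43,000 × 2.1% × 19/366 = £46.8770
December 20, 2027 – August 17, 2028: 242 days at 3.75% → £43,000 × 3.75% × 242/366 = £1,066.1885
August 18 – September 13, 2028: 27 days at 1.65% → £43,000 × 1.65% × 27/366 = £52.3402
September 14 – November 30, 2028: 78 days at 1% → £43,000 × 1% × 78/366 = £91.6393
Total = £1,257.0451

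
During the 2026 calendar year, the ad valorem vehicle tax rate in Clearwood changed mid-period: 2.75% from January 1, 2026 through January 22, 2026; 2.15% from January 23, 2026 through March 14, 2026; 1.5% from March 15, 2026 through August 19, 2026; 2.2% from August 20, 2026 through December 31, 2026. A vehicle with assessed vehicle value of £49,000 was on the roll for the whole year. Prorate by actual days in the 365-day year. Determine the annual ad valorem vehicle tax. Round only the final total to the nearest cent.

January 1 – January 22, 2026: 22 days at 2.75% → £49,000 × 2.75% × 22/365 = £81.2192
January 23 – March 14, 2026: 51 days at 2.15% → £49,000 × 2.15% × 51/365 = £147.2014
March 15 – August 19, 2026: 158 days at 1.5% → £49,000 × 1.5% × 158/365 = £318.1644
August 20 – December 31, 2026: 134 days at 2.2% → £49,000 × 2.2% × 134/365 = £395.7589
Total = £942.3438

£942.34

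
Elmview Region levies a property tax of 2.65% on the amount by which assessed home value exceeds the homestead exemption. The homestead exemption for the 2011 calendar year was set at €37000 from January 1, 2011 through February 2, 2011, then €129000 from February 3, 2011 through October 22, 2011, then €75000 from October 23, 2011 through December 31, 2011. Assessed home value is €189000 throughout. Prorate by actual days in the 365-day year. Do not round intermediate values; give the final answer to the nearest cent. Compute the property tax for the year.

January 1 – February 2, 2011: 33 days, exemption €37000 → (€189000 − €37000) × 2.65% × 33/365 = €364.1753
February 3 – October 22, 2011: 262 days, exemption €129000 → (€189000 − €129000) × 2.65% × 262/365 = €1141.3151
October 23 – December 31, 2011: 70 days, exemption €75000 → (€189000 − €75000) × 2.65% × 70/365 = €579.3699
Total = €2084.8603

€2084.86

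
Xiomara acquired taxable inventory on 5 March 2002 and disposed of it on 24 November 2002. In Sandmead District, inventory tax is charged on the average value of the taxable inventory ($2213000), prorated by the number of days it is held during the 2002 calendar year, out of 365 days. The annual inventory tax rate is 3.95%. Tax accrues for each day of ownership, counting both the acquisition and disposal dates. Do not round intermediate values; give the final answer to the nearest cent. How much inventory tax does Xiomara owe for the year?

$63464.60

Days held (5 March – 24 November 2002): 265 out of 365
Tax = $2213000 × 3.95% × 265/365 = $63464.5959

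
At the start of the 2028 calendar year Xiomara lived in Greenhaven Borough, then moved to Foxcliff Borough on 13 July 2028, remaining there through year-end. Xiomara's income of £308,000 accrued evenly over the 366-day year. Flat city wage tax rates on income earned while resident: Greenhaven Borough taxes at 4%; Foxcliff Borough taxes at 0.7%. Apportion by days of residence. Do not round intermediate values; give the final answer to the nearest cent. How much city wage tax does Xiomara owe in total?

Greenhaven Borough, 1 January – 12 July 2028: 194 days → £308,000 × 4% × 194/366 = £6,530.2732
Foxcliff Borough, 13 July – 31 December 2028: 172 days → £308,000 × 0.7% × 172/366 = £1,013.2022
Total = £7,543.4754

£7,543.48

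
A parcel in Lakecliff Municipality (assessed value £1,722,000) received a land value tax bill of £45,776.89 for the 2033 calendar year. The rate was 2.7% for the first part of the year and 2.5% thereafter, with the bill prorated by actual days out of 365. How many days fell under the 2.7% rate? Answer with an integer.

289 days

Let d = days at the first rate; then 365 − d days at the second rate.
£1,722,000 × [2.7%·d + 2.5%·(365−d)] / 365 = £45,776.89
Solving gives d = 289, so the new rate took effect on October 17, 2033.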